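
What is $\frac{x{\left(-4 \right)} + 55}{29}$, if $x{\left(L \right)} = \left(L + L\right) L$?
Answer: $3$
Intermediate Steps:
$x{\left(L \right)} = 2 L^{2}$ ($x{\left(L \right)} = 2 L L = 2 L^{2}$)
$\frac{x{\left(-4 \right)} + 55}{29} = \frac{2 \left(-4\right)^{2} + 55}{29} = \frac{2 \cdot 16 + 55}{29} = \frac{32 + 55}{29} = \frac{1}{29} \cdot 87 = 3$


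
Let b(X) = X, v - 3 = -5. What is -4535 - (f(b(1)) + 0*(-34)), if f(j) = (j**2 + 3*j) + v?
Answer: -4537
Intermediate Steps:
v = -2 (v = 3 - 5 = -2)
f(j) = -2 + j**2 + 3*j (f(j) = (j**2 + 3*j) - 2 = -2 + j**2 + 3*j)
-4535 - (f(b(1)) + 0*(-34)) = -4535 - ((-2 + 1**2 + 3*1) + 0*(-34)) = -4535 - ((-2 + 1 + 3) + 0) = -4535 - (2 + 0) = -4535 - 1*2 = -4535 - 2 = -4537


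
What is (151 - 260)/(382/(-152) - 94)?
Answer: 8284/7335 ≈ 1.1294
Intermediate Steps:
(151 - 260)/(382/(-152) - 94) = -109/(382*(-1/152) - 94) = -109/(-191/76 - 94) = -109/(-7335/76) = -109*(-76/7335) = 8284/7335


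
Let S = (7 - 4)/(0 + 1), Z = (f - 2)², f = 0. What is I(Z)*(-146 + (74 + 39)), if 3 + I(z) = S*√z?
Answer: -99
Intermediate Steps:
Z = 4 (Z = (0 - 2)² = (-2)² = 4)
S = 3 (S = 3/1 = 3*1 = 3)
I(z) = -3 + 3*√z
I(Z)*(-146 + (74 + 39)) = (-3 + 3*√4)*(-146 + (74 + 39)) = (-3 + 3*2)*(-146 + 113) = (-3 + 6)*(-33) = 3*(-33) = -99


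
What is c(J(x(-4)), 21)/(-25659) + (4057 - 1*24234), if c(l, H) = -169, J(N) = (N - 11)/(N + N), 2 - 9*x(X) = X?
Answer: -517721474/25659 ≈ -20177.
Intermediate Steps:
x(X) = 2/9 - X/9
J(N) = (-11 + N)/(2*N) (J(N) = (-11 + N)/((2*N)) = (-11 + N)*(1/(2*N)) = (-11 + N)/(2*N))
c(J(x(-4)), 21)/(-25659) + (4057 - 1*24234) = -169/(-25659) + (4057 - 1*24234) = -169*(-1/25659) + (4057 - 24234) = 169/25659 - 20177 = -517721474/25659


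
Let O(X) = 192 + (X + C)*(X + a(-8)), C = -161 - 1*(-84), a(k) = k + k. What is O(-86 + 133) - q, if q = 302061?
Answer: -302799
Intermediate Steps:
a(k) = 2*k
C = -77 (C = -161 + 84 = -77)
O(X) = 192 + (-77 + X)*(-16 + X) (O(X) = 192 + (X - 77)*(X + 2*(-8)) = 192 + (-77 + X)*(X - 16) = 192 + (-77 + X)*(-16 + X))
O(-86 + 133) - q = (1424 + (-86 + 133)**2 - 93*(-86 + 133)) - 1*302061 = (1424 + 47**2 - 93*47) - 302061 = (1424 + 2209 - 4371) - 302061 = -738 - 302061 = -302799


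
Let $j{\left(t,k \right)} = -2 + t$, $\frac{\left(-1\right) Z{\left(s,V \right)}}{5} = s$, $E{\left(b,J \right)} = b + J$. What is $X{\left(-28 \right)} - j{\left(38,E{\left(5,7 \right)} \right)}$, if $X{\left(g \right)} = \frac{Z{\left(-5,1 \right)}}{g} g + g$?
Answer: $-39$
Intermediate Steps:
$E{\left(b,J \right)} = J + b$
$Z{\left(s,V \right)} = - 5 s$
$X{\left(g \right)} = 25 + g$ ($X{\left(g \right)} = \frac{\left(-5\right) \left(-5\right)}{g} g + g = \frac{25}{g} g + g = 25 + g$)
$X{\left(-28 \right)} - j{\left(38,E{\left(5,7 \right)} \right)} = \left(25 - 28\right) - \left(-2 + 38\right) = -3 - 36 = -39$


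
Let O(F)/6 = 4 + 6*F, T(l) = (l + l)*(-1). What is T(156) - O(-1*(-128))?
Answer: -4944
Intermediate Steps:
T(l) = -2*l (T(l) = (2*l)*(-1) = -2*l)
O(F) = 24 + 36*F (O(F) = 6*(4 + 6*F) = 24 + 36*F)
T(156) - O(-1*(-128)) = -2*156 - (24 + 36*(-1*(-128))) = -312 - (24 + 36*128) = -312 - (24 + 4608) = -312 - 1*4632 = -312 - 4632 = -4944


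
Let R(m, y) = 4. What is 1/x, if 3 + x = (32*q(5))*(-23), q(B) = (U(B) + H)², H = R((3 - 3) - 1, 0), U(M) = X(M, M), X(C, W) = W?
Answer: -1/59619 ≈ -1.6773e-5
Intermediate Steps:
U(M) = M
H = 4
q(B) = (4 + B)² (q(B) = (B + 4)² = (4 + B)²)
x = -59619 (x = -3 + (32*(4 + 5)²)*(-23) = -3 + (32*9²)*(-23) = -3 + (32*81)*(-23) = -3 + 2592*(-23) = -3 - 59616 = -59619)
1/x = 1/(-59619) = -1/59619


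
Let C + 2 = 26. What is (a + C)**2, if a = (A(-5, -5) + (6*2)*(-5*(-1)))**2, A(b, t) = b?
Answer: 9296401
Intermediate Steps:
C = 24 (C = -2 + 26 = 24)
a = 3025 (a = (-5 + (6*2)*(-5*(-1)))**2 = (-5 + 12*5)**2 = (-5 + 60)**2 = 55**2 = 3025)
(a + C)**2 = (3025 + 24)**2 = 3049**2 = 9296401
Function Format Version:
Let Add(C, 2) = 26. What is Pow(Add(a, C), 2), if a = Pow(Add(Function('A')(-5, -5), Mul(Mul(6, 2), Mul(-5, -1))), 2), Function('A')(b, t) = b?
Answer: 9296401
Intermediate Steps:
C = 24 (C = Add(-2, 26) = 24)
a = 3025 (a = Pow(Add(-5, Mul(Mul(6, 2), Mul(-5, -1))), 2) = Pow(Add(-5, Mul(12, 5)), 2) = Pow(Add(-5, 60), 2) = Pow(55, 2) = 3025)
Pow(Add(a, C), 2) = Pow(Add(3025, 24), 2) = Pow(3049, 2) = 9296401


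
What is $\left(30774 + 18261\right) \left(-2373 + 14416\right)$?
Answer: $590528505$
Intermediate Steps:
$\left(30774 + 18261\right) \left(-2373 + 14416\right) = 49035 \cdot 12043 = 590528505$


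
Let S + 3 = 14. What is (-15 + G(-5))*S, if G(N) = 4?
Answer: -121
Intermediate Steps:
S = 11 (S = -3 + 14 = 11)
(-15 + G(-5))*S = (-15 + 4)*11 = -11*11 = -121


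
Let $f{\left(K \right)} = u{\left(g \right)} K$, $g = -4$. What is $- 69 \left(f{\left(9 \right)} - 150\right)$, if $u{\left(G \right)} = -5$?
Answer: $13455$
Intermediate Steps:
$f{\left(K \right)} = - 5 K$
$- 69 \left(f{\left(9 \right)} - 150\right) = - 69 \left(\left(-5\right) 9 - 150\right) = - 69 \left(-45 - 150\right) = \left(-69\right) \left(-195\right) = 13455$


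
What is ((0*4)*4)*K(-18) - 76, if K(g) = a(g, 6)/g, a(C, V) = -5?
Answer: -76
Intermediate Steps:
K(g) = -5/g
((0*4)*4)*K(-18) - 76 = ((0*4)*4)*(-5/(-18)) - 76 = (0*4)*(-5*(-1/18)) - 76 = 0*(5/18) - 76 = 0 - 76 = -76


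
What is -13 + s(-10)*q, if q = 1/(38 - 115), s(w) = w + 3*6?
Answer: -1009/77 ≈ -13.104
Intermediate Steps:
s(w) = 18 + w (s(w) = w + 18 = 18 + w)
q = -1/77 (q = 1/(-77) = -1/77 ≈ -0.012987)
-13 + s(-10)*q = -13 + (18 - 10)*(-1/77) = -13 + 8*(-1/77) = -13 - 8/77 = -1009/77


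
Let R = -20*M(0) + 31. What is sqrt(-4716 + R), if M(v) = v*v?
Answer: I*sqrt(4685) ≈ 68.447*I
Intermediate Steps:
M(v) = v**2
R = 31 (R = -20*0**2 + 31 = -20*0 + 31 = 0 + 31 = 31)
sqrt(-4716 + R) = sqrt(-4716 + 31) = sqrt(-4685) = I*sqrt(4685)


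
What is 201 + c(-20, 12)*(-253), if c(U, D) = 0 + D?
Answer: -2835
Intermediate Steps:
c(U, D) = D
201 + c(-20, 12)*(-253) = 201 + 12*(-253) = 201 - 3036 = -2835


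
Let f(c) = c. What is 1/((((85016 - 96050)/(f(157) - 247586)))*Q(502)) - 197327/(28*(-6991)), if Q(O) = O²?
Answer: 137184571173091/136074816099432 ≈ 1.0082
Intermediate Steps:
1/((((85016 - 96050)/(f(157) - 247586)))*Q(502)) - 197327/(28*(-6991)) = 1/((((85016 - 96050)/(157 - 247586)))*(502²)) - 197327/(28*(-6991)) = 1/(-11034/(-247429)*252004) - 197327/(-195748) = (1/252004)/(-11034*(-1/247429)) - 197327*(-1/195748) = (1/252004)/(11034/247429) + 197327/195748 = (247429/11034)*(1/252004) + 197327/195748 = 247429/2780612136 + 197327/195748 = 137184571173091/136074816099432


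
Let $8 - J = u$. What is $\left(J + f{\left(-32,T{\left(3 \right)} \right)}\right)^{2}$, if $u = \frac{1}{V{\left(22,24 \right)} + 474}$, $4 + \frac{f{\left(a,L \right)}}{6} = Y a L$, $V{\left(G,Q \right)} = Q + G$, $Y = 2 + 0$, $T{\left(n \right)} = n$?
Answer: $\frac{368887384321}{270400} \approx 1.3642 \cdot 10^{6}$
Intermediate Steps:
$Y = 2$
$V{\left(G,Q \right)} = G + Q$
$f{\left(a,L \right)} = -24 + 12 L a$ ($f{\left(a,L \right)} = -24 + 6 \cdot 2 a L = -24 + 6 \cdot 2 L a = -24 + 12 L a$)
$u = \frac{1}{520}$ ($u = \frac{1}{\left(22 + 24\right) + 474} = \frac{1}{46 + 474} = \frac{1}{520} \approx 0.0019231$)
$J = \frac{4159}{520}$ ($J = 8 - \frac{1}{520} = \frac{4159}{520} \approx 7.9981$)
$\left(J + f{\left(-32,T{\left(3 \right)} \right)}\right)^{2} = \left(\frac{4159}{520} + \left(-24 + 12 \cdot 3 \left(-32\right)\right)\right)^{2} = \left(\frac{4159}{520} - 1176\right)^{2} = \left(- \frac{607361}{520}\right)^{2} = \frac{368887384321}{270400}$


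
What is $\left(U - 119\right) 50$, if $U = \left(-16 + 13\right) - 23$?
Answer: $-7250$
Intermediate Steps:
$U = -26$ ($U = -3 - 23 = -26$)
$\left(U - 119\right) 50 = \left(-26 - 119\right) 50 = \left(-145\right) 50 = -7250$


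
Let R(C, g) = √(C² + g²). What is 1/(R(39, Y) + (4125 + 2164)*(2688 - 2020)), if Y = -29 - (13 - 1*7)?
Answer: 2100526/8824418951979 - √2746/17648837903958 ≈ 2.3803e-7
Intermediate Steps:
Y = -35 (Y = -29 - (13 - 7) = -29 - 1*6 = -29 - 6 = -35)
1/(R(39, Y) + (4125 + 2164)*(2688 - 2020)) = 1/(√(39² + (-35)²) + (4125 + 2164)*(2688 - 2020)) = 1/(√(1521 + 1225) + 6289*668) = 1/(√2746 + 4201052) = 1/(4201052 + √2746)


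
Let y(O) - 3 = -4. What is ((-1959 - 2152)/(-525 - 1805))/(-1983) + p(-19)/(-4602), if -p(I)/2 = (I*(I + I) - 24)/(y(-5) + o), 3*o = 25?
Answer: 1577831603/38982230430 ≈ 0.040476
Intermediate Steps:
o = 25/3 (o = (⅓)*25 = 25/3 ≈ 8.3333)
y(O) = -1 (y(O) = 3 - 4 = -1)
p(I) = 72/11 - 6*I²/11 (p(I) = -2*(I*(I + I) - 24)/(-1 + 25/3) = -2*(I*(2*I) - 24)/22/3 = -2*(2*I² - 24)*3/22 = -2*(-24 + 2*I²)*3/22 = -2*(-36/11 + 3*I²/11) = 72/11 - 6*I²/11)
((-1959 - 2152)/(-525 - 1805))/(-1983) + p(-19)/(-4602) = ((-1959 - 2152)/(-525 - 1805))/(-1983) + (72/11 - 6/11*(-19)²)/(-4602) = -4111/(-2330)*(-1/1983) + (72/11 - 6/11*361)*(-1/4602) = -4111*(-1/2330)*(-1/1983) + (72/11 - 2166/11)*(-1/4602) = (4111/2330)*(-1/1983) - 2094/11*(-1/4602) = -4111/4620390 + 349/8437 = 1577831603/38982230430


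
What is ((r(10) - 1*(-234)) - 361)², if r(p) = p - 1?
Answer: 13924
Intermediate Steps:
r(p) = -1 + p
((r(10) - 1*(-234)) - 361)² = (((-1 + 10) - 1*(-234)) - 361)² = ((9 + 234) - 361)² = (243 - 361)² = (-118)² = 13924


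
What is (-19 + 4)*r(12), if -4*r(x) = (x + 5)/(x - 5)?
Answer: 255/28 ≈ 9.1071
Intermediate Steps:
r(x) = -(5 + x)/(4*(-5 + x)) (r(x) = -(x + 5)/(4*(x - 5)) = -(5 + x)/(4*(-5 + x)))
(-19 + 4)*r(12) = (-19 + 4)*((-5 - 1*12)/(4*(-5 + 12))) = -15*(-5 - 12)/(4*7) = -15*(-17)/(4*7) = -15*(-17/28) = 255/28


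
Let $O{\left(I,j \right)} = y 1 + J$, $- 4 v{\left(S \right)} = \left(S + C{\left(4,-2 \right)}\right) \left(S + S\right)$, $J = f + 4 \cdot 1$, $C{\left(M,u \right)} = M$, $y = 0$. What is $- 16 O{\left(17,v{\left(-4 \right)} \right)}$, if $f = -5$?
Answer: $16$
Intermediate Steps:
$J = -1$ ($J = -5 + 4 \cdot 1 = -5 + 4 = -1$)
$v{\left(S \right)} = - \frac{S \left(4 + S\right)}{2}$ ($v{\left(S \right)} = - \frac{\left(S + 4\right) \left(S + S\right)}{4} = - \frac{\left(4 + S\right) 2 S}{4} = - \frac{2 S \left(4 + S\right)}{4} = - \frac{S \left(4 + S\right)}{2}$)
$O{\left(I,j \right)} = -1$ ($O{\left(I,j \right)} = 0 \cdot 1 - 1 = 0 - 1 = -1$)
$- 16 O{\left(17,v{\left(-4 \right)} \right)} = \left(-16\right) \left(-1\right) = 16$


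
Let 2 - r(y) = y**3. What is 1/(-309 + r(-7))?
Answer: 1/36 ≈ 0.027778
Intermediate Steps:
r(y) = 2 - y**3
1/(-309 + r(-7)) = 1/(-309 + (2 - 1*(-7)**3)) = 1/(-309 + (2 - 1*(-343))) = 1/(-309 + (2 + 343)) = 1/(-309 + 345) = 1/36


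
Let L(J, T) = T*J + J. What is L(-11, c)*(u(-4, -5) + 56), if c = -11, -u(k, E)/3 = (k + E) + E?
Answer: 10780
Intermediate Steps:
u(k, E) = -6*E - 3*k (u(k, E) = -3*((k + E) + E) = -3*((E + k) + E) = -3*(k + 2*E) = -6*E - 3*k)
L(J, T) = J + J*T (L(J, T) = J*T + J = J + J*T)
L(-11, c)*(u(-4, -5) + 56) = (-11*(1 - 11))*((-6*(-5) - 3*(-4)) + 56) = (-11*(-10))*((30 + 12) + 56) = 110*(42 + 56) = 110*98 = 10780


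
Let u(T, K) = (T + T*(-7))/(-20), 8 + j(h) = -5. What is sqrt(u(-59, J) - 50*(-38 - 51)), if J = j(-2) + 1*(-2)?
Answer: sqrt(443230)/10 ≈ 66.576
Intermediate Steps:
j(h) = -13 (j(h) = -8 - 5 = -13)
J = -15 (J = -13 + 1*(-2) = -13 - 2 = -15)
u(T, K) = 3*T/10 (u(T, K) = (T - 7*T)*(-1/20) = -6*T*(-1/20) = 3*T/10)
sqrt(u(-59, J) - 50*(-38 - 51)) = sqrt((3/10)*(-59) - 50*(-38 - 51)) = sqrt(-177/10 - 50*(-89)) = sqrt(-177/10 + 4450) = sqrt(44323/10) = sqrt(443230)/10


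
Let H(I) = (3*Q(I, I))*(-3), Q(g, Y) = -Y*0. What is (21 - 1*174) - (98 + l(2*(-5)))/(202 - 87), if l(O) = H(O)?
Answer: -17693/115 ≈ -153.85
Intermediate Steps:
Q(g, Y) = 0
H(I) = 0 (H(I) = (3*0)*(-3) = 0*(-3) = 0)
l(O) = 0
(21 - 1*174) - (98 + l(2*(-5)))/(202 - 87) = (21 - 1*174) - (98 + 0)/(202 - 87) = (21 - 174) - 98/115 = -153 - 98/115 = -17693/115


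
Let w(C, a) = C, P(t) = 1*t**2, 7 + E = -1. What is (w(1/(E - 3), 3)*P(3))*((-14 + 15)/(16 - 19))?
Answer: 3/11 ≈ 0.27273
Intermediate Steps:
E = -8 (E = -7 - 1 = -8)
P(t) = t**2
(w(1/(E - 3), 3)*P(3))*((-14 + 15)/(16 - 19)) = (3**2/(-8 - 3))*((-14 + 15)/(16 - 19)) = (9/(-11))*(1/(-3)) = (-1/11*9)*(1*(-1/3)) = -9/11*(-1/3) = 3/11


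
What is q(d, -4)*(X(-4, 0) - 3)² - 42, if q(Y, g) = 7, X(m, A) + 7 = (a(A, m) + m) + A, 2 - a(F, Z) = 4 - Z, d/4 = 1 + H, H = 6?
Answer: 2758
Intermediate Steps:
d = 28 (d = 4*(1 + 6) = 4*7 = 28)
a(F, Z) = -2 + Z (a(F, Z) = 2 - (4 - Z) = 2 + (-4 + Z) = -2 + Z)
X(m, A) = -9 + A + 2*m (X(m, A) = -7 + (((-2 + m) + m) + A) = -7 + ((-2 + 2*m) + A) = -7 + (-2 + A + 2*m) = -9 + A + 2*m)
q(d, -4)*(X(-4, 0) - 3)² - 42 = 7*((-9 + 0 + 2*(-4)) - 3)² - 42 = 7*((-9 + 0 - 8) - 3)² - 42 = 7*(-17 - 3)² - 42 = 7*(-20)² - 42 = 7*400 - 42 = 2800 - 42 = 2758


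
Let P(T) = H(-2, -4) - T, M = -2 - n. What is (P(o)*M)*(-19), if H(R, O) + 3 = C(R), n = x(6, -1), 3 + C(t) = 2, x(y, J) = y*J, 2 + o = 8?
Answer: 760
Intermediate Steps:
o = 6 (o = -2 + 8 = 6)
x(y, J) = J*y
C(t) = -1 (C(t) = -3 + 2 = -1)
n = -6 (n = -1*6 = -6)
H(R, O) = -4 (H(R, O) = -3 - 1 = -4)
M = 4 (M = -2 - 1*(-6) = -2 + 6 = 4)
P(T) = -4 - T
(P(o)*M)*(-19) = ((-4 - 1*6)*4)*(-19) = ((-4 - 6)*4)*(-19) = -10*4*(-19) = -40*(-19) = 760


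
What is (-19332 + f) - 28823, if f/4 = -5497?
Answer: -70143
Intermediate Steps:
f = -21988 (f = 4*(-5497) = -21988)
(-19332 + f) - 28823 = (-19332 - 21988) - 28823 = -41320 - 28823 = -70143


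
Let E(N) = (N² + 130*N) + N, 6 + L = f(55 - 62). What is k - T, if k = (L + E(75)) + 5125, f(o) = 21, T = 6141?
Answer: 14449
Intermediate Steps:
L = 15 (L = -6 + 21 = 15)
E(N) = N² + 131*N
k = 20590 (k = (15 + 75*(131 + 75)) + 5125 = (15 + 75*206) + 5125 = (15 + 15450) + 5125 = 15465 + 5125 = 20590)
k - T = 20590 - 1*6141 = 20590 - 6141 = 14449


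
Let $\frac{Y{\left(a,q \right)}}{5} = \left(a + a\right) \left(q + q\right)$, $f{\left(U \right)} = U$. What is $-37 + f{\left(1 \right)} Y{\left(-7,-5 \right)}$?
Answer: $663$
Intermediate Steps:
$Y{\left(a,q \right)} = 20 a q$ ($Y{\left(a,q \right)} = 5 \left(a + a\right) \left(q + q\right) = 5 \cdot 2 a 2 q = 5 \cdot 4 a q = 20 a q$)
$-37 + f{\left(1 \right)} Y{\left(-7,-5 \right)} = -37 + 1 \cdot 20 \left(-7\right) \left(-5\right) = -37 + 1 \cdot 700 = -37 + 700 = 663$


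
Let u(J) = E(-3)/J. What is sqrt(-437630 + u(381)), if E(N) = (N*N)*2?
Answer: 2*I*sqrt(1764633377)/127 ≈ 661.54*I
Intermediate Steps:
E(N) = 2*N**2 (E(N) = N**2*2 = 2*N**2)
u(J) = 18/J (u(J) = (2*(-3)**2)/J = (2*9)/J = 18/J)
sqrt(-437630 + u(381)) = sqrt(-437630 + 18/381) = sqrt(-437630 + 18*(1/381)) = sqrt(-437630 + 6/127) = sqrt(-55579004/127) = 2*I*sqrt(1764633377)/127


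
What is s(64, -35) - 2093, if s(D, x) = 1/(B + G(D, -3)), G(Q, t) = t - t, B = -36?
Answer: -75349/36 ≈ -2093.0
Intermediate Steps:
G(Q, t) = 0
s(D, x) = -1/36 (s(D, x) = 1/(-36 + 0) = 1/(-36) = -1/36)
s(64, -35) - 2093 = -1/36 - 2093 = -75349/36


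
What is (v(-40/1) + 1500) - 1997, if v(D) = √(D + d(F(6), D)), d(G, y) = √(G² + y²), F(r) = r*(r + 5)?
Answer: -497 + √(-40 + 2*√1489) ≈ -490.90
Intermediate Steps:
F(r) = r*(5 + r)
v(D) = √(D + √(4356 + D²)) (v(D) = √(D + √((6*(5 + 6))² + D²)) = √(D + √((6*11)² + D²)) = √(D + √(66² + D²)) = √(D + √(4356 + D²)))
(v(-40/1) + 1500) - 1997 = (√(-40/1 + √(4356 + (-40/1)²)) + 1500) - 1997 = (√(-40*1 + √(4356 + (-40*1)²)) + 1500) - 1997 = (√(-40 + √(4356 + (-40)²)) + 1500) - 1997 = (√(-40 + √(4356 + 1600)) + 1500) - 1997 = (√(-40 + √5956) + 1500) - 1997 = (√(-40 + 2*√1489) + 1500) - 1997 = (1500 + √(-40 + 2*√1489)) - 1997 = -497 + √(-40 + 2*√1489)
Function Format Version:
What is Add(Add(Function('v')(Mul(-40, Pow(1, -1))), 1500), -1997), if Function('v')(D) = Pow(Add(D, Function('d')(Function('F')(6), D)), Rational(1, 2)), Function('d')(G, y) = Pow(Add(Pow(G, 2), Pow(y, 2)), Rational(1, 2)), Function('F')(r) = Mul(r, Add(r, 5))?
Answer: Add(-497, Pow(Add(-40, Mul(2, Pow(1489, Rational(1, 2)))), Rational(1, 2))) ≈ -490.90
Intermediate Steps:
Function('F')(r) = Mul(r, Add(5, r))
Function('v')(D) = Pow(Add(D, Pow(Add(4356, Pow(D, 2)), Rational(1, 2))), Rational(1, 2)) (Function('v')(D) = Pow(Add(D, Pow(Add(Pow(Mul(6, Add(5, 6)), 2), Pow(D, 2)), Rational(1, 2))), Rational(1, 2)) = Pow(Add(D, Pow(Add(Pow(Mul(6, 11), 2), Pow(D, 2)), Rational(1, 2))), Rational(1, 2)) = Pow(Add(D, Pow(Add(Pow(66, 2), Pow(D, 2)), Rational(1, 2))), Rational(1, 2)) = Pow(Add(D, Pow(Add(4356, Pow(D, 2)), Rational(1, 2))), Rational(1, 2)))
Add(Add(Function('v')(Mul(-40, Pow(1, -1))), 1500), -1997) = Add(Add(Pow(Add(Mul(-40, Pow(1, -1)), Pow(Add(4356, Pow(Mul(-40, Pow(1, -1)), 2)), Rational(1, 2))), Rational(1, 2)), 1500), -1997) = Add(Add(Pow(Add(Mul(-40, 1), Pow(Add(4356, Pow(Mul(-40, 1), 2)), Rational(1, 2))), Rational(1, 2)), 1500), -1997) = Add(Add(Pow(Add(-40, Pow(Add(4356, Pow(-40, 2)), Rational(1, 2))), Rational(1, 2)), 1500), -1997) = Add(Add(Pow(Add(-40, Pow(Add(4356, 1600), Rational(1, 2))), Rational(1, 2)), 1500), -1997) = Add(Add(Pow(Add(-40, Pow(5956, Rational(1, 2))), Rational(1, 2)), 1500), -1997) = Add(Add(Pow(Add(-40, Mul(2, Pow(1489, Rational(1, 2)))), Rational(1, 2)), 1500), -1997) = Add(Add(1500, Pow(Add(-40, Mul(2, Pow(1489, Rational(1, 2)))), Rational(1, 2))), -1997) = Add(-497, Pow(Add(-40, Mul(2, Pow(1489, Rational(1, 2)))), Rational(1, 2)))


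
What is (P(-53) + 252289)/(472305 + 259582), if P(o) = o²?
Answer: 255098/731887 ≈ 0.34855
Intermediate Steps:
(P(-53) + 252289)/(472305 + 259582) = ((-53)² + 252289)/(472305 + 259582) = (2809 + 252289)/731887 = 255098*(1/731887) = 255098/731887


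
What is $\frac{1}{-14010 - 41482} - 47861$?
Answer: $- \frac{2655902613}{55492} \approx -47861.0$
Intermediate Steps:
$\frac{1}{-14010 - 41482} - 47861 = \frac{1}{-55492} - 47861 = - \frac{1}{55492} - 47861 = - \frac{2655902613}{55492}$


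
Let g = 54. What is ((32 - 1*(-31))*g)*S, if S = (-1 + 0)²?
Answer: 3402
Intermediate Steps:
S = 1 (S = (-1)² = 1)
((32 - 1*(-31))*g)*S = ((32 - 1*(-31))*54)*1 = ((32 + 31)*54)*1 = (63*54)*1 = 3402*1 = 3402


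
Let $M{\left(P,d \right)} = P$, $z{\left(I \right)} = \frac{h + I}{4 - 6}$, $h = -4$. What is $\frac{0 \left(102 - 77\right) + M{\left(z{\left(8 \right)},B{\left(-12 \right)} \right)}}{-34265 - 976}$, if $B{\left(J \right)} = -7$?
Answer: $\frac{2}{35241} \approx 5.6752 \cdot 10^{-5}$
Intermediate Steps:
$z{\left(I \right)} = 2 - \frac{I}{2}$ ($z{\left(I \right)} = \frac{-4 + I}{4 - 6} = \frac{-4 + I}{-2} = \left(-4 + I\right) \left(- \frac{1}{2}\right) = 2 - \frac{I}{2}$)
$\frac{0 \left(102 - 77\right) + M{\left(z{\left(8 \right)},B{\left(-12 \right)} \right)}}{-34265 - 976} = \frac{0 \left(102 - 77\right) + \left(2 - 4\right)}{-34265 - 976} = \frac{0 \cdot 25 + \left(2 - 4\right)}{-34265 - 976} = \frac{0 - 2}{-35241} = \left(-2\right) \left(- \frac{1}{35241}\right) = \frac{2}{35241}$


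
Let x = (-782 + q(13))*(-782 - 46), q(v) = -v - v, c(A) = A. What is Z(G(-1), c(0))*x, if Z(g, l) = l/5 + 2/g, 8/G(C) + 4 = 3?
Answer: -167256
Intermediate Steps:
G(C) = -8 (G(C) = 8/(-4 + 3) = 8/(-1) = 8*(-1) = -8)
q(v) = -2*v
Z(g, l) = 2/g + l/5 (Z(g, l) = l*(⅕) + 2/g = l/5 + 2/g = 2/g + l/5)
x = 669024 (x = (-782 - 2*13)*(-782 - 46) = (-782 - 26)*(-828) = -808*(-828) = 669024)
Z(G(-1), c(0))*x = (2/(-8) + (⅕)*0)*669024 = (2*(-⅛) + 0)*669024 = (-¼ + 0)*669024 = -¼*669024 = -167256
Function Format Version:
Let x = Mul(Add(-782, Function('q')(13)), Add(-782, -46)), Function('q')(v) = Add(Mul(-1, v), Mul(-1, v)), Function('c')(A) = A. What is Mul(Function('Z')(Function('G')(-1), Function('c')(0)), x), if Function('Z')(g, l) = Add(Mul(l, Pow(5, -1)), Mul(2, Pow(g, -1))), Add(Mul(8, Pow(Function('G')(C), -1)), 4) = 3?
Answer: -167256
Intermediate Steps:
Function('G')(C) = -8 (Function('G')(C) = Mul(8, Pow(Add(-4, 3), -1)) = Mul(8, Pow(-1, -1)) = Mul(8, -1) = -8)
Function('q')(v) = Mul(-2, v)
Function('Z')(g, l) = Add(Mul(2, Pow(g, -1)), Mul(Rational(1, 5), l)) (Function('Z')(g, l) = Add(Mul(l, Rational(1, 5)), Mul(2, Pow(g, -1))) = Add(Mul(Rational(1, 5), l), Mul(2, Pow(g, -1))) = Add(Mul(2, Pow(g, -1)), Mul(Rational(1, 5), l)))
x = 669024 (x = Mul(Add(-782, Mul(-2, 13)), Add(-782, -46)) = Mul(Add(-782, -26), -828) = Mul(-808, -828) = 669024)
Mul(Function('Z')(Function('G')(-1), Function('c')(0)), x) = Mul(Add(Mul(2, Pow(-8, -1)), Mul(Rational(1, 5), 0)), 669024) = Mul(Add(Mul(2, Rational(-1, 8)), 0), 669024) = Mul(Add(Rational(-1, 4), 0), 669024) = Mul(Rational(-1, 4), 669024) = -167256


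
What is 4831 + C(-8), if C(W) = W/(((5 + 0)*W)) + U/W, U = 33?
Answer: 193083/40 ≈ 4827.1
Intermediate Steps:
C(W) = 1/5 + 33/W (C(W) = W/(((5 + 0)*W)) + 33/W = W/((5*W)) + 33/W = W*(1/(5*W)) + 33/W = 1/5 + 33/W)
4831 + C(-8) = 4831 + (1/5)*(165 - 8)/(-8) = 4831 + (1/5)*(-1/8)*157 = 4831 - 157/40 = 193083/40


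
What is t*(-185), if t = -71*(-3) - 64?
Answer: -27565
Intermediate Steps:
t = 149 (t = 213 - 64 = 149)
t*(-185) = 149*(-185) = -27565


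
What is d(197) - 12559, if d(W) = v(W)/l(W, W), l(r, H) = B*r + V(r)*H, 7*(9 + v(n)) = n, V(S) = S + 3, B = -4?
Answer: -1697248311/135142 ≈ -12559.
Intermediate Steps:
V(S) = 3 + S
v(n) = -9 + n/7
l(r, H) = -4*r + H*(3 + r) (l(r, H) = -4*r + (3 + r)*H = -4*r + H*(3 + r))
d(W) = (-9 + W/7)/(-4*W + W*(3 + W))
d(197) - 12559 = (⅐)*(-63 + 197)/(197*(-1 + 197)) - 12559 = (⅐)*(1/197)*134/196 - 12559 = (⅐)*(1/197)*(1/196)*134 - 12559 = 67/135142 - 12559 = -1697248311/135142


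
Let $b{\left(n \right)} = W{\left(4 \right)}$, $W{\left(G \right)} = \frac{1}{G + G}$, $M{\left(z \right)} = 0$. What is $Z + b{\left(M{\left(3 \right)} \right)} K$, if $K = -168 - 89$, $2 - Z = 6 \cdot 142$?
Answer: $- \frac{7057}{8} \approx -882.13$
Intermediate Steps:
$Z = -850$ ($Z = 2 - 6 \cdot 142 = 2 - 852 = -850$)
$K = -257$ ($K = -168 - 89 = -257$)
$W{\left(G \right)} = \frac{1}{2 G}$
$b{\left(n \right)} = \frac{1}{8}$ ($b{\left(n \right)} = \frac{1}{2 \cdot 4} = \frac{1}{2} \cdot \frac{1}{4} = \frac{1}{8}$)
$Z + b{\left(M{\left(3 \right)} \right)} K = -850 + \frac{1}{8} \left(-257\right) = -850 - \frac{257}{8} = - \frac{7057}{8}$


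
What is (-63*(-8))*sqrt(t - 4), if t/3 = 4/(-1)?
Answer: 2016*I ≈ 2016.0*I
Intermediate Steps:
t = -12 (t = 3*(4/(-1)) = 3*(4*(-1)) = 3*(-4) = -12)
(-63*(-8))*sqrt(t - 4) = (-63*(-8))*sqrt(-12 - 4) = 504*sqrt(-16) = 504*(4*I) = 2016*I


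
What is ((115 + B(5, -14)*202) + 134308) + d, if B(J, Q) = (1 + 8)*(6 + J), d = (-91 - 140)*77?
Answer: 136634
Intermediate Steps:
d = -17787 (d = -231*77 = -17787)
B(J, Q) = 54 + 9*J (B(J, Q) = 9*(6 + J) = 54 + 9*J)
((115 + B(5, -14)*202) + 134308) + d = ((115 + (54 + 9*5)*202) + 134308) - 17787 = ((115 + (54 + 45)*202) + 134308) - 17787 = ((115 + 99*202) + 134308) - 17787 = ((115 + 19998) + 134308) - 17787 = (20113 + 134308) - 17787 = 154421 - 17787 = 136634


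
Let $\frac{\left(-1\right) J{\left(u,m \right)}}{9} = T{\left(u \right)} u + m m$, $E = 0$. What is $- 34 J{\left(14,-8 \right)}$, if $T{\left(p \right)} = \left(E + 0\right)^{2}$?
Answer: $19584$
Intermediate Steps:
$T{\left(p \right)} = 0$ ($T{\left(p \right)} = \left(0 + 0\right)^{2} = 0^{2} = 0$)
$J{\left(u,m \right)} = - 9 m^{2}$ ($J{\left(u,m \right)} = - 9 \left(0 u + m m\right) = - 9 \left(0 + m^{2}\right) = - 9 m^{2}$)
$- 34 J{\left(14,-8 \right)} = - 34 \left(- 9 \left(-8\right)^{2}\right) = - 34 \left(\left(-9\right) 64\right) = \left(-34\right) \left(-576\right) = 19584$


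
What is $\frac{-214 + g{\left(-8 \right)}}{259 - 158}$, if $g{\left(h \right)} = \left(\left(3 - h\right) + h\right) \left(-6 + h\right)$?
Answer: $- \frac{256}{101} \approx -2.5347$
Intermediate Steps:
$g{\left(h \right)} = -18 + 3 h$ ($g{\left(h \right)} = 3 \left(-6 + h\right) = -18 + 3 h$)
$\frac{-214 + g{\left(-8 \right)}}{259 - 158} = \frac{-214 + \left(-18 + 3 \left(-8\right)\right)}{259 - 158} = \frac{-214 - 42}{101} = \left(-214 - 42\right) \frac{1}{101} = \left(-256\right) \frac{1}{101} = - \frac{256}{101}$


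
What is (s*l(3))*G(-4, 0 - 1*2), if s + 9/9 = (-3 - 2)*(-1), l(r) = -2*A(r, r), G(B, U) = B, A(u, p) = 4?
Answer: 128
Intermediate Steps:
l(r) = -8 (l(r) = -2*4 = -8)
s = 4 (s = -1 + (-3 - 2)*(-1) = -1 - 5*(-1) = -1 + 5 = 4)
(s*l(3))*G(-4, 0 - 1*2) = (4*(-8))*(-4) = -32*(-4) = 128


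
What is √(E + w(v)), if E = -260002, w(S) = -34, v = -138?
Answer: 2*I*√65009 ≈ 509.94*I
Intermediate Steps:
√(E + w(v)) = √(-260002 - 34) = √(-260036) = 2*I*√65009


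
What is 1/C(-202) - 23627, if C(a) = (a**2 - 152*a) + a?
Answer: -1684746861/71306 ≈ -23627.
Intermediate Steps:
C(a) = a**2 - 151*a
1/C(-202) - 23627 = 1/(-202*(-151 - 202)) - 23627 = 1/(-202*(-353)) - 23627 = 1/71306 - 23627 = -1684746861/71306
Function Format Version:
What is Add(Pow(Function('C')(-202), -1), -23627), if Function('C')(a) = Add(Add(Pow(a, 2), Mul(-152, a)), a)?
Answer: Rational(-1684746861, 71306) ≈ -23627.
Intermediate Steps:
Function('C')(a) = Add(Pow(a, 2), Mul(-151, a))
Add(Pow(Function('C')(-202), -1), -23627) = Add(Pow(Mul(-202, Add(-151, -202)), -1), -23627) = Add(Pow(Mul(-202, -353), -1), -23627) = Add(Pow(71306, -1), -23627) = Add(Rational(1, 71306), -23627) = Rational(-1684746861, 71306)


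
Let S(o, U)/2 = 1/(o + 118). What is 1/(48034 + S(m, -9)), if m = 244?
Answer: 181/8694155 ≈ 2.0819e-5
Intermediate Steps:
S(o, U) = 2/(118 + o) (S(o, U) = 2/(o + 118) = 2/(118 + o))
1/(48034 + S(m, -9)) = 1/(48034 + 2/(118 + 244)) = 1/(48034 + 2/362) = 1/(48034 + 2*(1/362)) = 1/(48034 + 1/181) = 1/(8694155/181) = 181/8694155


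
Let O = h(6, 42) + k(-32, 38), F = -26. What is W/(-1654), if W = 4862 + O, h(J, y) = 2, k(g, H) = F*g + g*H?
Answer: -2240/827 ≈ -2.7086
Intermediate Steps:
k(g, H) = -26*g + H*g (k(g, H) = -26*g + g*H = -26*g + H*g)
O = -382 (O = 2 - 32*(-26 + 38) = 2 - 32*12 = 2 - 384 = -382)
W = 4480 (W = 4862 - 382 = 4480)
W/(-1654) = 4480/(-1654) = 4480*(-1/1654) = -2240/827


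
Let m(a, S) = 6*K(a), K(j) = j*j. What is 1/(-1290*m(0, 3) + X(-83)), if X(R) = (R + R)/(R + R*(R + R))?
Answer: -165/2 ≈ -82.500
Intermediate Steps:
K(j) = j²
m(a, S) = 6*a²
X(R) = 2*R/(R + 2*R²) (X(R) = (2*R)/(R + R*(2*R)) = (2*R)/(R + 2*R²) = 2*R/(R + 2*R²))
1/(-1290*m(0, 3) + X(-83)) = 1/(-7740*0² + 2/(1 + 2*(-83))) = 1/(-7740*0 + 2/(1 - 166)) = 1/(-1290*0 + 2/(-165)) = 1/(0 + 2*(-1/165)) = 1/(0 - 2/165) = 1/(-2/165) = -165/2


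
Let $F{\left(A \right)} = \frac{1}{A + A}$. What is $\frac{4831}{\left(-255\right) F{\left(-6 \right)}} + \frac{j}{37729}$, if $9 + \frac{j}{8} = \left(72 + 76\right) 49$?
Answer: $\frac{734000436}{3206965} \approx 228.88$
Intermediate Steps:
$F{\left(A \right)} = \frac{1}{2 A}$
$j = 57944$ ($j = -72 + 8 \left(72 + 76\right) 49 = -72 + 8 \cdot 148 \cdot 49 = -72 + 8 \cdot 7252 = -72 + 58016 = 57944$)
$\frac{4831}{\left(-255\right) F{\left(-6 \right)}} + \frac{j}{37729} = \frac{4831}{\left(-255\right) \frac{1}{2 \left(-6\right)}} + \frac{57944}{37729} = \frac{4831}{\left(-255\right) \frac{1}{2} \left(- \frac{1}{6}\right)} + 57944 \cdot \frac{1}{37729} = \frac{4831}{\left(-255\right) \left(- \frac{1}{12}\right)} + \frac{57944}{37729} = \frac{4831}{\frac{85}{4}} + \frac{57944}{37729} = 4831 \cdot \frac{4}{85} + \frac{57944}{37729} = \frac{19324}{85} + \frac{57944}{37729} = \frac{734000436}{3206965}$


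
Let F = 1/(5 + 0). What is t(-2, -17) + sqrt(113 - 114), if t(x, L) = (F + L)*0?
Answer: I ≈ 1.0*I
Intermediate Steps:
F = 1/5 ≈ 0.20000
t(x, L) = 0 (t(x, L) = (1/5 + L)*0 = 0)
t(-2, -17) + sqrt(113 - 114) = 0 + sqrt(113 - 114) = 0 + sqrt(-1) = 0 + I = I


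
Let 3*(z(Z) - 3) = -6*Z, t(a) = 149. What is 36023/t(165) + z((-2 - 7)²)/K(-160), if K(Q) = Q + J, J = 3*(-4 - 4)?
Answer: 6651923/27416 ≈ 242.63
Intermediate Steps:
J = -24 (J = 3*(-8) = -24)
z(Z) = 3 - 2*Z (z(Z) = 3 + (-6*Z)/3 = 3 - 2*Z)
K(Q) = -24 + Q (K(Q) = Q - 24 = -24 + Q)
36023/t(165) + z((-2 - 7)²)/K(-160) = 36023/149 + (3 - 2*(-2 - 7)²)/(-24 - 160) = 36023*(1/149) + (3 - 2*(-9)²)/(-184) = 36023/149 + (3 - 2*81)*(-1/184) = 36023/149 + (3 - 162)*(-1/184) = 36023/149 - 159*(-1/184) = 36023/149 + 159/184 = 6651923/27416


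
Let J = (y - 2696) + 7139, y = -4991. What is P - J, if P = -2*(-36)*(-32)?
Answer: -1756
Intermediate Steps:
J = -548 (J = (-4991 - 2696) + 7139 = -7687 + 7139 = -548)
P = -2304 (P = 72*(-32) = -2304)
P - J = -2304 - 1*(-548) = -2304 + 548 = -1756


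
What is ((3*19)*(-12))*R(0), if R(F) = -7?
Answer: 4788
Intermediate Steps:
((3*19)*(-12))*R(0) = ((3*19)*(-12))*(-7) = (57*(-12))*(-7) = -684*(-7) = 4788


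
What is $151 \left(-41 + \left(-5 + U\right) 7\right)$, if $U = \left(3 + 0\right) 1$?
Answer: $-8305$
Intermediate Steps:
$U = 3$ ($U = 3 \cdot 1 = 3$)
$151 \left(-41 + \left(-5 + U\right) 7\right) = 151 \left(-41 + \left(-5 + 3\right) 7\right) = 151 \left(-41 - 14\right) = 151 \left(-55\right) = -8305$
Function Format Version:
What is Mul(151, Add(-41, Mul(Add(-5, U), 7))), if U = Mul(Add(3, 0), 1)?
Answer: -8305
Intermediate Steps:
U = 3 (U = Mul(3, 1) = 3)
Mul(151, Add(-41, Mul(Add(-5, U), 7))) = Mul(151, Add(-41, Mul(Add(-5, 3), 7))) = Mul(151, Add(-41, Mul(-2, 7))) = Mul(151, Add(-41, -14)) = Mul(151, -55) = -8305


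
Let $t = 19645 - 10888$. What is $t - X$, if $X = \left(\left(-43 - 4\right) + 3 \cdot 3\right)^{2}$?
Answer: $7313$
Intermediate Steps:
$t = 8757$
$X = 1444$ ($X = \left(\left(-43 - 4\right) + 9\right)^{2} = \left(-47 + 9\right)^{2} = \left(-38\right)^{2} = 1444$)
$t - X = 8757 - 1444 = 7313$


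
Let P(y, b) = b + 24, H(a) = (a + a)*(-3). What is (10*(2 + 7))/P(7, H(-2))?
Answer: 5/2 ≈ 2.5000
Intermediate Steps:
H(a) = -6*a (H(a) = (2*a)*(-3) = -6*a)
P(y, b) = 24 + b
(10*(2 + 7))/P(7, H(-2)) = (10*(2 + 7))/(24 - 6*(-2)) = (10*9)/(24 + 12) = 90/36 = 90*(1/36) = 5/2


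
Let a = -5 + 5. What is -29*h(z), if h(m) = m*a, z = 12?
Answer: 0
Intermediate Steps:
a = 0
h(m) = 0 (h(m) = m*0 = 0)
-29*h(z) = -29*0 = 0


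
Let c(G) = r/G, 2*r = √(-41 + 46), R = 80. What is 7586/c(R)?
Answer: 242752*√5 ≈ 5.4281e+5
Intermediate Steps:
r = √5/2 (r = √(-41 + 46)/2 = √5/2 ≈ 1.1180)
c(G) = √5/(2*G) (c(G) = (√5/2)/G = √5/(2*G))
7586/c(R) = 7586/(((½)*√5/80)) = 7586/(((½)*√5*(1/80))) = 7586/((√5/160)) = 7586*(32*√5) = 242752*√5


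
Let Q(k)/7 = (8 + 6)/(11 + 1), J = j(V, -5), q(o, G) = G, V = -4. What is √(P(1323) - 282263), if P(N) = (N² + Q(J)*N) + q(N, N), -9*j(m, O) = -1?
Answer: √5920774/2 ≈ 1216.6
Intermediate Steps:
j(m, O) = ⅑ (j(m, O) = -⅑*(-1) = ⅑)
J = ⅑ ≈ 0.11111
Q(k) = 49/6 (Q(k) = 7*((8 + 6)/(11 + 1)) = 7*(14/12) = 7*(14*(1/12)) = 7*(7/6) = 49/6)
P(N) = N² + 55*N/6 (P(N) = (N² + 49*N/6) + N = N² + 55*N/6)
√(P(1323) - 282263) = √((⅙)*1323*(55 + 6*1323) - 282263) = √((⅙)*1323*(55 + 7938) - 282263) = √((⅙)*1323*7993 - 282263) = √(3524913/2 - 282263) = √(2960387/2) = √5920774/2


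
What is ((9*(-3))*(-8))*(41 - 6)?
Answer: 7560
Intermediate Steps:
((9*(-3))*(-8))*(41 - 6) = -27*(-8)*35 = 216*35 = 7560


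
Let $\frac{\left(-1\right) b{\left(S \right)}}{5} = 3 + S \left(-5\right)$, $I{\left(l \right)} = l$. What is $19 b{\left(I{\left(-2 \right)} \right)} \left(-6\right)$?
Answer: $7410$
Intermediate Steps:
$b{\left(S \right)} = -15 + 25 S$ ($b{\left(S \right)} = - 5 \left(3 + S \left(-5\right)\right) = - 5 \left(3 - 5 S\right) = -15 + 25 S$)
$19 b{\left(I{\left(-2 \right)} \right)} \left(-6\right) = 19 \left(-15 + 25 \left(-2\right)\right) \left(-6\right) = 19 \left(-15 - 50\right) \left(-6\right) = 19 \left(-65\right) \left(-6\right) = \left(-1235\right) \left(-6\right) = 7410$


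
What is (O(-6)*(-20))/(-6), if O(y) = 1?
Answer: 10/3 ≈ 3.3333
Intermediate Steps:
(O(-6)*(-20))/(-6) = (1*(-20))/(-6) = -20*(-⅙) = 10/3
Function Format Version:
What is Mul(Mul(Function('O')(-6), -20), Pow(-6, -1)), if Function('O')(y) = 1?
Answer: Rational(10, 3) ≈ 3.3333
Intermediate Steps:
Mul(Mul(Function('O')(-6), -20), Pow(-6, -1)) = Mul(Mul(1, -20), Pow(-6, -1)) = Mul(-20, Rational(-1, 6)) = Rational(10, 3)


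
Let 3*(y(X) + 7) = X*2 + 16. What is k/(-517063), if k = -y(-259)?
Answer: -523/1551189 ≈ -0.00033716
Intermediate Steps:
y(X) = -5/3 + 2*X/3 (y(X) = -7 + (X*2 + 16)/3 = -7 + (2*X + 16)/3 = -7 + (16 + 2*X)/3 = -7 + (16/3 + 2*X/3) = -5/3 + 2*X/3)
k = 523/3 (k = -(-5/3 + (⅔)*(-259)) = -(-5/3 - 518/3) = -1*(-523/3) = 523/3 ≈ 174.33)
k/(-517063) = (523/3)/(-517063) = (523/3)*(-1/517063) = -523/1551189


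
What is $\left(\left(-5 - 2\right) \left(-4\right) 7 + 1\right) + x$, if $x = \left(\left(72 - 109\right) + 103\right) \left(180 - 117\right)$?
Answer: $4355$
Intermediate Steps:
$x = 4158$ ($x = \left(\left(72 - 109\right) + 103\right) 63 = \left(-37 + 103\right) 63 = 66 \cdot 63 = 4158$)
$\left(\left(-5 - 2\right) \left(-4\right) 7 + 1\right) + x = \left(\left(-5 - 2\right) \left(-4\right) 7 + 1\right) + 4158 = \left(\left(-7\right) \left(-4\right) 7 + 1\right) + 4158 = \left(28 \cdot 7 + 1\right) + 4158 = \left(196 + 1\right) + 4158 = 197 + 4158 = 4355$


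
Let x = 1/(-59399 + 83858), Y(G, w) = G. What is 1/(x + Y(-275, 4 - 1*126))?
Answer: -24459/6726224 ≈ -0.0036364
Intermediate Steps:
x = 1/24459 ≈ 4.0885e-5
1/(x + Y(-275, 4 - 1*126)) = 1/(1/24459 - 275) = 1/(-6726224/24459) = -24459/6726224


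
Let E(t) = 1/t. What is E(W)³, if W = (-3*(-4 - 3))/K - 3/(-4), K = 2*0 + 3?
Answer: 64/29791 ≈ 0.0021483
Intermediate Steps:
K = 3 (K = 0 + 3 = 3)
W = 31/4 (W = -3*(-4 - 3)/3 - 3/(-4) = -3*(-7)*(⅓) - 3*(-¼) = 21*(⅓) + ¾ = 7 + ¾ = 31/4 ≈ 7.7500)
E(W)³ = (1/(31/4))³ = (4/31)³ = 64/29791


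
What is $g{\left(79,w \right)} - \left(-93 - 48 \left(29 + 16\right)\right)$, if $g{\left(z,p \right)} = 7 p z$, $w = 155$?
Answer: $87968$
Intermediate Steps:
$g{\left(z,p \right)} = 7 p z$
$g{\left(79,w \right)} - \left(-93 - 48 \left(29 + 16\right)\right) = 7 \cdot 155 \cdot 79 - \left(-93 - 48 \left(29 + 16\right)\right) = 85715 - \left(-93 - 2160\right) = 85715 - -2253 = 85715 + 2253 = 87968$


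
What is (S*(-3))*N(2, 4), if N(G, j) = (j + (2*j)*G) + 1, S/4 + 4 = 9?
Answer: -1260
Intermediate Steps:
S = 20 (S = -16 + 4*9 = -16 + 36 = 20)
N(G, j) = 1 + j + 2*G*j (N(G, j) = (j + 2*G*j) + 1 = 1 + j + 2*G*j)
(S*(-3))*N(2, 4) = (20*(-3))*(1 + 4 + 2*2*4) = -60*(1 + 4 + 16) = -60*21 = -1260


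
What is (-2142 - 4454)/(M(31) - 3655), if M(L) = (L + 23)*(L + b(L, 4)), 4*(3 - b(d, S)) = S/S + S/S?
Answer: 3298/923 ≈ 3.5731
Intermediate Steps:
b(d, S) = 5/2 (b(d, S) = 3 - (S/S + S/S)/4 = 3 - (1 + 1)/4 = 3 - ¼*2 = 3 - ½ = 5/2)
M(L) = (23 + L)*(5/2 + L) (M(L) = (L + 23)*(L + 5/2) = (23 + L)*(5/2 + L))
(-2142 - 4454)/(M(31) - 3655) = (-2142 - 4454)/((115/2 + 31² + (51/2)*31) - 3655) = -6596/((115/2 + 961 + 1581/2) - 3655) = -6596/(1809 - 3655) = -6596/(-1846) = -6596*(-1/1846) = 3298/923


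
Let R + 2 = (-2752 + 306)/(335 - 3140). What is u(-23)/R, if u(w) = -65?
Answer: 182325/3164 ≈ 57.625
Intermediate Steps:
R = -3164/2805 (R = -2 + (-2752 + 306)/(335 - 3140) = -2 - 2446/(-2805) = -2 - 2446*(-1/2805) = -2 + 2446/2805 = -3164/2805 ≈ -1.1280)
u(-23)/R = -65/(-3164/2805) = -65*(-2805/3164) = 182325/3164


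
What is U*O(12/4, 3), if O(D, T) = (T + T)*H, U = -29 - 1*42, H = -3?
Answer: 1278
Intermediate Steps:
U = -71 (U = -29 - 42 = -71)
O(D, T) = -6*T (O(D, T) = (T + T)*(-3) = (2*T)*(-3) = -6*T)
U*O(12/4, 3) = -(-426)*3 = -71*(-18) = 1278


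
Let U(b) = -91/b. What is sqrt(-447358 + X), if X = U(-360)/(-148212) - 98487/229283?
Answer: I*sqrt(51661388166718994415313291030)/339824919960 ≈ 668.85*I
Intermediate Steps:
X = -5254924752593/12233697118560 (X = -91/(-360)/(-148212) - 98487/229283 = -91*(-1/360)*(-1/148212) - 98487*1/229283 = (91/360)*(-1/148212) - 98487/229283 = -91/53356320 - 98487/229283 = -5254924752593/12233697118560 ≈ -0.42954)
sqrt(-447358 + X) = sqrt(-447358 - 5254924752593/12233697118560) = sqrt(-5472847530489517073/12233697118560) = I*sqrt(51661388166718994415313291030)/339824919960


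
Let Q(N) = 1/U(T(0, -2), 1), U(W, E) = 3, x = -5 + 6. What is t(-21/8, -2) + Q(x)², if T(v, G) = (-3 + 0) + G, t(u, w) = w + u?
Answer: -325/72 ≈ -4.5139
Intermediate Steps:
t(u, w) = u + w
x = 1
T(v, G) = -3 + G
Q(N) = ⅓ (Q(N) = 1/3 = ⅓)
t(-21/8, -2) + Q(x)² = (-21/8 - 2) + (⅓)² = (-21*⅛ - 2) + ⅑ = (-21/8 - 2) + ⅑ = -37/8 + ⅑ = -325/72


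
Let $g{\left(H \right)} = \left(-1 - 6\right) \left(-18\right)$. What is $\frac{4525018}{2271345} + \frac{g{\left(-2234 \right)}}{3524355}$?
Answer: $\frac{354401244508}{177889469055} \approx 1.9923$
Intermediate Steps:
$g{\left(H \right)} = 126$ ($g{\left(H \right)} = \left(-7\right) \left(-18\right) = 126$)
$\frac{4525018}{2271345} + \frac{g{\left(-2234 \right)}}{3524355} = \frac{4525018}{2271345} + \frac{126}{3524355} = 4525018 \cdot \frac{1}{2271345} + 126 \cdot \frac{1}{3524355} = \frac{4525018}{2271345} + \frac{14}{391595} = \frac{354401244508}{177889469055}$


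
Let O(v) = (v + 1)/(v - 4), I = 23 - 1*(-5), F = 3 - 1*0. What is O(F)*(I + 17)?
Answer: -180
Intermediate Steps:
F = 3 (F = 3 + 0 = 3)
I = 28 (I = 23 + 5 = 28)
O(v) = (1 + v)/(-4 + v)
O(F)*(I + 17) = ((1 + 3)/(-4 + 3))*(28 + 17) = (4/(-1))*45 = -1*4*45 = -4*45 = -180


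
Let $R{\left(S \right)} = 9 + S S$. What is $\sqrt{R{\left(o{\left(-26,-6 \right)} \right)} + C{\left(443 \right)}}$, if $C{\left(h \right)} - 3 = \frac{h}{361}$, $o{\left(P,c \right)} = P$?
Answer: $\frac{\sqrt{248811}}{19} \approx 26.253$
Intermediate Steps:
$C{\left(h \right)} = 3 + \frac{h}{361}$
$R{\left(S \right)} = 9 + S^{2}$
$\sqrt{R{\left(o{\left(-26,-6 \right)} \right)} + C{\left(443 \right)}} = \sqrt{\left(9 + \left(-26\right)^{2}\right) + \left(3 + \frac{1}{361} \cdot 443\right)} = \sqrt{\left(9 + 676\right) + \left(3 + \frac{443}{361}\right)} = \sqrt{685 + \frac{1526}{361}} = \sqrt{\frac{248811}{361}} = \frac{\sqrt{248811}}{19}$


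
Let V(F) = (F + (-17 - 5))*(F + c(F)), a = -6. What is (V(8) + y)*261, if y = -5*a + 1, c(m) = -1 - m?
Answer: 11745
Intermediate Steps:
V(F) = 22 - F (V(F) = (F + (-17 - 5))*(F + (-1 - F)) = (F - 22)*(-1) = (-22 + F)*(-1) = 22 - F)
y = 31 (y = -5*(-6) + 1 = 30 + 1 = 31)
(V(8) + y)*261 = ((22 - 1*8) + 31)*261 = ((22 - 8) + 31)*261 = (14 + 31)*261 = 45*261 = 11745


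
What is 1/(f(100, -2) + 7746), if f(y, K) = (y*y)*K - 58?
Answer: -1/12312 ≈ -8.1222e-5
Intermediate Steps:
f(y, K) = -58 + K*y² (f(y, K) = y²*K - 58 = K*y² - 58 = -58 + K*y²)
1/(f(100, -2) + 7746) = 1/((-58 - 2*100²) + 7746) = 1/((-58 - 2*10000) + 7746) = 1/((-58 - 20000) + 7746) = 1/(-20058 + 7746) = 1/(-12312) = -1/12312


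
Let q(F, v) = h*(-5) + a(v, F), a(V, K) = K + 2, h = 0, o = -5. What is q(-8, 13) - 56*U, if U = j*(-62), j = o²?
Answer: 86794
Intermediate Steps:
a(V, K) = 2 + K
j = 25 (j = (-5)² = 25)
q(F, v) = 2 + F (q(F, v) = 0*(-5) + (2 + F) = 0 + (2 + F) = 2 + F)
U = -1550 (U = 25*(-62) = -1550)
q(-8, 13) - 56*U = (2 - 8) - 56*(-1550) = -6 + 86800 = 86794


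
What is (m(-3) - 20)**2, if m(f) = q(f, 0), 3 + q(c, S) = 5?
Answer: 324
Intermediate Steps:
q(c, S) = 2 (q(c, S) = -3 + 5 = 2)
m(f) = 2
(m(-3) - 20)**2 = (2 - 20)**2 = (-18)**2 = 324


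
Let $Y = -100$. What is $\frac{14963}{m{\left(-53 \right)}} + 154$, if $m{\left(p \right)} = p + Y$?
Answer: $\frac{8599}{153} \approx 56.203$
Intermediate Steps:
$m{\left(p \right)} = -100 + p$ ($m{\left(p \right)} = p - 100 = -100 + p$)
$\frac{14963}{m{\left(-53 \right)}} + 154 = \frac{14963}{-100 - 53} + 154 = \frac{14963}{-153} + 154 = 14963 \left(- \frac{1}{153}\right) + 154 = - \frac{14963}{153} + 154 = \frac{8599}{153}$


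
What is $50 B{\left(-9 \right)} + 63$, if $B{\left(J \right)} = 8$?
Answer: $463$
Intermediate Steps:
$50 B{\left(-9 \right)} + 63 = 50 \cdot 8 + 63 = 400 + 63 = 463$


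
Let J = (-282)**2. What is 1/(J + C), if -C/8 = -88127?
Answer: 1/784540 ≈ 1.2746e-6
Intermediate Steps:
C = 705016 (C = -8*(-88127) = 705016)
J = 79524
1/(J + C) = 1/(79524 + 705016) = 1/784540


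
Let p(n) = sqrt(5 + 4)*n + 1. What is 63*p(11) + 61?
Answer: 2203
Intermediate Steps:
p(n) = 1 + 3*n (p(n) = sqrt(9)*n + 1 = 3*n + 1 = 1 + 3*n)
63*p(11) + 61 = 63*(1 + 3*11) + 61 = 63*(1 + 33) + 61 = 63*34 + 61 = 2142 + 61 = 2203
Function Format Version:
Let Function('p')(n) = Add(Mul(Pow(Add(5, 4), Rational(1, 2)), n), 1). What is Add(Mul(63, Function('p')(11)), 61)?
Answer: 2203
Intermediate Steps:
Function('p')(n) = Add(1, Mul(3, n)) (Function('p')(n) = Add(Mul(Pow(9, Rational(1, 2)), n), 1) = Add(Mul(3, n), 1) = Add(1, Mul(3, n)))
Add(Mul(63, Function('p')(11)), 61) = Add(Mul(63, Add(1, Mul(3, 11))), 61) = Add(Mul(63, Add(1, 33)), 61) = Add(Mul(63, 34), 61) = Add(2142, 61) = 2203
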